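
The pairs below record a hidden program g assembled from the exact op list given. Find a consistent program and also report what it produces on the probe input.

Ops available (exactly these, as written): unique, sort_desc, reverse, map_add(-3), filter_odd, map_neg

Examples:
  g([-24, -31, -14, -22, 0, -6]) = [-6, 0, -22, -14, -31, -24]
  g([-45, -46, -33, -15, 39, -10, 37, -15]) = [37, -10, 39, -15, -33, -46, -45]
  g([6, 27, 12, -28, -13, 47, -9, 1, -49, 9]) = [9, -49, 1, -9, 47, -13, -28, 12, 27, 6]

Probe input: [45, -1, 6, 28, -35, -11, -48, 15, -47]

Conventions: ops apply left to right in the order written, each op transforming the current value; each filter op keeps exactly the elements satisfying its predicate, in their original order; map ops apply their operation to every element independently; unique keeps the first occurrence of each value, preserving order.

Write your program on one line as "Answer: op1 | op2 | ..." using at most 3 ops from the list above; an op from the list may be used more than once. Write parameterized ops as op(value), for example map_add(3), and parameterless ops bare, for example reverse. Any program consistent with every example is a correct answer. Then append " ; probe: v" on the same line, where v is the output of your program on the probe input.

unique | reverse ; probe: [-47, 15, -48, -11, -35, 28, 6, -1, 45]

Check, running the answer program on each example:
  [-24, -31, -14, -22, 0, -6] -> [-24, -31, -14, -22, 0, -6] -> [-6, 0, -22, -14, -31, -24]
  [-45, -46, -33, -15, 39, -10, 37, -15] -> [-45, -46, -33, -15, 39, -10, 37] -> [37, -10, 39, -15, -33, -46, -45]
  [6, 27, 12, -28, -13, 47, -9, 1, -49, 9] -> [6, 27, 12, -28, -13, 47, -9, 1, -49, 9] -> [9, -49, 1, -9, 47, -13, -28, 12, 27, 6]
  probe: [45, -1, 6, 28, -35, -11, -48, 15, -47] -> [45, -1, 6, 28, -35, -11, -48, 15, -47] -> [-47, 15, -48, -11, -35, 28, 6, -1, 45]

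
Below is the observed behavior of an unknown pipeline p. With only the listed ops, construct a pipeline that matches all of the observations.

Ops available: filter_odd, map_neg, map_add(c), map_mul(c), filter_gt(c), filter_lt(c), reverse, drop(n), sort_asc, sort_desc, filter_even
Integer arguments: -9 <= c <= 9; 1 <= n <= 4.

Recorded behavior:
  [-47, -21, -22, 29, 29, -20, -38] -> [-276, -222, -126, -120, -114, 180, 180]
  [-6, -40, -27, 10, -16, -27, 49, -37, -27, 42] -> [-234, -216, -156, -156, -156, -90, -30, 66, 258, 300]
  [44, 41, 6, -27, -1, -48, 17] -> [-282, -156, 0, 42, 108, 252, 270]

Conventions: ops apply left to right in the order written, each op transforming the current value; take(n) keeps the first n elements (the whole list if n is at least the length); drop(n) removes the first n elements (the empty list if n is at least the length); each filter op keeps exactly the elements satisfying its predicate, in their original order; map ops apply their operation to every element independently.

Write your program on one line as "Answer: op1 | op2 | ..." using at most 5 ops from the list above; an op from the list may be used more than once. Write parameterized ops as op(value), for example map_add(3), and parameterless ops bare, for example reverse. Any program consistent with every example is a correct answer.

sort_desc | map_add(1) | reverse | map_mul(6)

Check, running the answer program on each example:
  [-47, -21, -22, 29, 29, -20, -38] -> [29, 29, -20, -21, -22, -38, -47] -> [30, 30, -19, -20, -21, -37, -46] -> [-46, -37, -21, -20, -19, 30, 30] -> [-276, -222, -126, -120, -114, 180, 180]
  [-6, -40, -27, 10, -16, -27, 49, -37, -27, 42] -> [49, 42, 10, -6, -16, -27, -27, -27, -37, -40] -> [50, 43, 11, -5, -15, -26, -26, -26, -36, -39] -> [-39, -36, -26, -26, -26, -15, -5, 11, 43, 50] -> [-234, -216, -156, -156, -156, -90, -30, 66, 258, 300]
  [44, 41, 6, -27, -1, -48, 17] -> [44, 41, 17, 6, -1, -27, -48] -> [45, 42, 18, 7, 0, -26, -47] -> [-47, -26, 0, 7, 18, 42, 45] -> [-282, -156, 0, 42, 108, 252, 270]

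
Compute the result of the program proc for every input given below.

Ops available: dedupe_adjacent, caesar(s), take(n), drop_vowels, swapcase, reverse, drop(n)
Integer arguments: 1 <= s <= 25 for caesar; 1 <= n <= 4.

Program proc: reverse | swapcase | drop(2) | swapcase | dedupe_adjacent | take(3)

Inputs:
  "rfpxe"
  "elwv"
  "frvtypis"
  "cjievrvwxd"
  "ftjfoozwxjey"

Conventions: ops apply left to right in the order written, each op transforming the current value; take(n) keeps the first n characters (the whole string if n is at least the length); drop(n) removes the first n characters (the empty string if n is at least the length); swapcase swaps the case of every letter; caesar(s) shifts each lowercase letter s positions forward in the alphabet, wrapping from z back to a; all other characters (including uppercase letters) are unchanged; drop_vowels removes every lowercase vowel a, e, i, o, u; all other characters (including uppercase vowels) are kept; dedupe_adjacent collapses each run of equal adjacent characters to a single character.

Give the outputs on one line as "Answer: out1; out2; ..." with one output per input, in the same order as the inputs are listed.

Execution, op by op:
  "rfpxe" -> "expfr" -> "EXPFR" -> "PFR" -> "pfr" -> "pfr" -> "pfr"
  "elwv" -> "vwle" -> "VWLE" -> "LE" -> "le" -> "le" -> "le"
  "frvtypis" -> "sipytvrf" -> "SIPYTVRF" -> "PYTVRF" -> "pytvrf" -> "pytvrf" -> "pyt"
  "cjievrvwxd" -> "dxwvrveijc" -> "DXWVRVEIJC" -> "WVRVEIJC" -> "wvrveijc" -> "wvrveijc" -> "wvr"
  "ftjfoozwxjey" -> "yejxwzoofjtf" -> "YEJXWZOOFJTF" -> "JXWZOOFJTF" -> "jxwzoofjtf" -> "jxwzofjtf" -> "jxw"

"pfr"; "le"; "pyt"; "wvr"; "jxw"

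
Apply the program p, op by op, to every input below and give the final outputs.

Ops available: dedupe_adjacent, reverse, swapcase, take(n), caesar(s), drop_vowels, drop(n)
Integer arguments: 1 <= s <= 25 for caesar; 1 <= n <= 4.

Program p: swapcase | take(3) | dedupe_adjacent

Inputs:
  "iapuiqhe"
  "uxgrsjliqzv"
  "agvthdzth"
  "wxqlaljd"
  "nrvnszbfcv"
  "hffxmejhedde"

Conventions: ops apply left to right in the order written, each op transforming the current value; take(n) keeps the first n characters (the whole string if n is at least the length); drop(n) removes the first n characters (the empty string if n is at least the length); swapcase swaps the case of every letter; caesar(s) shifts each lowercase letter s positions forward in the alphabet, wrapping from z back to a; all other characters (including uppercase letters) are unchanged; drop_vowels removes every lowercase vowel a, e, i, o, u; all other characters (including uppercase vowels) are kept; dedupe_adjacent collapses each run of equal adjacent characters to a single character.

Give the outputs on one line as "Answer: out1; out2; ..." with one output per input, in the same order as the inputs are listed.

"IAP"; "UXG"; "AGV"; "WXQ"; "NRV"; "HF"

Execution, op by op:
  "iapuiqhe" -> "IAPUIQHE" -> "IAP" -> "IAP"
  "uxgrsjliqzv" -> "UXGRSJLIQZV" -> "UXG" -> "UXG"
  "agvthdzth" -> "AGVTHDZTH" -> "AGV" -> "AGV"
  "wxqlaljd" -> "WXQLALJD" -> "WXQ" -> "WXQ"
  "nrvnszbfcv" -> "NRVNSZBFCV" -> "NRV" -> "NRV"
  "hffxmejhedde" -> "HFFXMEJHEDDE" -> "HFF" -> "HF"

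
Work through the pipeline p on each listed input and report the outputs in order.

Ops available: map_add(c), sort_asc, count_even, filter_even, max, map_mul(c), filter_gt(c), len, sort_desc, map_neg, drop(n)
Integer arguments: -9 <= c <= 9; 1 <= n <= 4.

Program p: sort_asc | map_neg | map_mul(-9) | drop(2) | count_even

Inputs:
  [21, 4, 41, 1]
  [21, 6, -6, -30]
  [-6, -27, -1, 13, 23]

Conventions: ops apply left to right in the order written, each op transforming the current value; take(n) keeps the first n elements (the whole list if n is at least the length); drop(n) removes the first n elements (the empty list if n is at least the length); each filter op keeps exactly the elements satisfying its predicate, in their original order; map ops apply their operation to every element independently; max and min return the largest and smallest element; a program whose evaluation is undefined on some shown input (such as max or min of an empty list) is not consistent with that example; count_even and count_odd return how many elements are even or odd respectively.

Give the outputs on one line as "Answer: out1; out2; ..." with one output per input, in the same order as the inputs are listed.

Execution, op by op:
  [21, 4, 41, 1] -> [1, 4, 21, 41] -> [-1, -4, -21, -41] -> [9, 36, 189, 369] -> [189, 369] -> 0
  [21, 6, -6, -30] -> [-30, -6, 6, 21] -> [30, 6, -6, -21] -> [-270, -54, 54, 189] -> [54, 189] -> 1
  [-6, -27, -1, 13, 23] -> [-27, -6, -1, 13, 23] -> [27, 6, 1, -13, -23] -> [-243, -54, -9, 117, 207] -> [-9, 117, 207] -> 0

0; 1; 0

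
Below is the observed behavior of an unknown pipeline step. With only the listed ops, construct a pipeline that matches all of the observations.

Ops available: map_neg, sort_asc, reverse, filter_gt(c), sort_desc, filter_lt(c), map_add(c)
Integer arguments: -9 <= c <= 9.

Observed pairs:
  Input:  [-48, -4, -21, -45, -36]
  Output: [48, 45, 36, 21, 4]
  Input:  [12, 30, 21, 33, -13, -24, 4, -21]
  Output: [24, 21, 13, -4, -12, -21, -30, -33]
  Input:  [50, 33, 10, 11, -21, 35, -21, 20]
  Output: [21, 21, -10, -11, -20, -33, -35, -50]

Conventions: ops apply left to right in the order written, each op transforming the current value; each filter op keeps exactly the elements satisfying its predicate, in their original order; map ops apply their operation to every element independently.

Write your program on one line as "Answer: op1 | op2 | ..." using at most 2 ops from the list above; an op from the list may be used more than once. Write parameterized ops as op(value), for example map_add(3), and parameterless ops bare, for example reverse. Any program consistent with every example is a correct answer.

sort_asc | map_neg

Check, running the answer program on each example:
  [-48, -4, -21, -45, -36] -> [-48, -45, -36, -21, -4] -> [48, 45, 36, 21, 4]
  [12, 30, 21, 33, -13, -24, 4, -21] -> [-24, -21, -13, 4, 12, 21, 30, 33] -> [24, 21, 13, -4, -12, -21, -30, -33]
  [50, 33, 10, 11, -21, 35, -21, 20] -> [-21, -21, 10, 11, 20, 33, 35, 50] -> [21, 21, -10, -11, -20, -33, -35, -50]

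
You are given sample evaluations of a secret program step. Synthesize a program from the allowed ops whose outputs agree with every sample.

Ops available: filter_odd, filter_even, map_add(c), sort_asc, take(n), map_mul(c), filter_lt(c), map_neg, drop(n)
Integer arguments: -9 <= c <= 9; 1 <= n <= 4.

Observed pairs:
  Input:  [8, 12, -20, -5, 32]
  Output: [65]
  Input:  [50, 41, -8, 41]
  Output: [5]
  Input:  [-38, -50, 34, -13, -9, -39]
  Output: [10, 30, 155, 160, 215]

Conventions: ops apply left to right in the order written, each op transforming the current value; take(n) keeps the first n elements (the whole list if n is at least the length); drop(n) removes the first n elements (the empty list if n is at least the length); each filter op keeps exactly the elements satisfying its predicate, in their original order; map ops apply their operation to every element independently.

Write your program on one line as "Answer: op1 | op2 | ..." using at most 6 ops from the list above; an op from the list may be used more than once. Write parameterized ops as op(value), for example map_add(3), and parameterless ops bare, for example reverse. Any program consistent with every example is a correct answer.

map_add(7) | filter_lt(1) | map_mul(5) | map_neg | sort_asc

Check, running the answer program on each example:
  [8, 12, -20, -5, 32] -> [15, 19, -13, 2, 39] -> [-13] -> [-65] -> [65] -> [65]
  [50, 41, -8, 41] -> [57, 48, -1, 48] -> [-1] -> [-5] -> [5] -> [5]
  [-38, -50, 34, -13, -9, -39] -> [-31, -43, 41, -6, -2, -32] -> [-31, -43, -6, -2, -32] -> [-155, -215, -30, -10, -160] -> [155, 215, 30, 10, 160] -> [10, 30, 155, 160, 215]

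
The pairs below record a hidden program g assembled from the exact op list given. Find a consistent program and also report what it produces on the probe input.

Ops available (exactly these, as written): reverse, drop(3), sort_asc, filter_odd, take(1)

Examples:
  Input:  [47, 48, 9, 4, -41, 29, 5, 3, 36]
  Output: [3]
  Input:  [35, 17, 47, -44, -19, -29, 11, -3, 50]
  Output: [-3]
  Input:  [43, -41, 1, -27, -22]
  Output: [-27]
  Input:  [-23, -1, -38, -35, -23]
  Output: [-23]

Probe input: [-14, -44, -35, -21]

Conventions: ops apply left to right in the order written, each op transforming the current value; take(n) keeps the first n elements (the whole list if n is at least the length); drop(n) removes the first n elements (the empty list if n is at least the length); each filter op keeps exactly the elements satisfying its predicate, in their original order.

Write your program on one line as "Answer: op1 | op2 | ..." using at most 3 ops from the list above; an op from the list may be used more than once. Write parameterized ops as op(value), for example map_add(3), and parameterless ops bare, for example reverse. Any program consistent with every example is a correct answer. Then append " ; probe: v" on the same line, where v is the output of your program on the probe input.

reverse | filter_odd | take(1) ; probe: [-21]

Check, running the answer program on each example:
  [47, 48, 9, 4, -41, 29, 5, 3, 36] -> [36, 3, 5, 29, -41, 4, 9, 48, 47] -> [3, 5, 29, -41, 9, 47] -> [3]
  [35, 17, 47, -44, -19, -29, 11, -3, 50] -> [50, -3, 11, -29, -19, -44, 47, 17, 35] -> [-3, 11, -29, -19, 47, 17, 35] -> [-3]
  [43, -41, 1, -27, -22] -> [-22, -27, 1, -41, 43] -> [-27, 1, -41, 43] -> [-27]
  [-23, -1, -38, -35, -23] -> [-23, -35, -38, -1, -23] -> [-23, -35, -1, -23] -> [-23]
  probe: [-14, -44, -35, -21] -> [-21, -35, -44, -14] -> [-21, -35] -> [-21]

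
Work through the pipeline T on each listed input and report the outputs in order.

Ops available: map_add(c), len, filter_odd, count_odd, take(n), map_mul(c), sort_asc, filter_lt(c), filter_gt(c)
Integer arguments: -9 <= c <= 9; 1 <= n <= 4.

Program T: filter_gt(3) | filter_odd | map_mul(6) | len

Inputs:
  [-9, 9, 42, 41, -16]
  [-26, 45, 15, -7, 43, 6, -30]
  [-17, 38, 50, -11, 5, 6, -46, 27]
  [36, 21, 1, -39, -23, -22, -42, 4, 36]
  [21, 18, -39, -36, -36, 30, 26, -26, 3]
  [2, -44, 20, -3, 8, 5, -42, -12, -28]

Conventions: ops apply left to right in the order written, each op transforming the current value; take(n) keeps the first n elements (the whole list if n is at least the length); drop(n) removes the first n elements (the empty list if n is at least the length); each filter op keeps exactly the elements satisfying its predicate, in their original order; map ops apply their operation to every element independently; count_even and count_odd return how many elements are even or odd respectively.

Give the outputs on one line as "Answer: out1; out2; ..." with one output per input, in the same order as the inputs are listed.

2; 3; 2; 1; 1; 1

Execution, op by op:
  [-9, 9, 42, 41, -16] -> [9, 42, 41] -> [9, 41] -> [54, 246] -> 2
  [-26, 45, 15, -7, 43, 6, -30] -> [45, 15, 43, 6] -> [45, 15, 43] -> [270, 90, 258] -> 3
  [-17, 38, 50, -11, 5, 6, -46, 27] -> [38, 50, 5, 6, 27] -> [5, 27] -> [30, 162] -> 2
  [36, 21, 1, -39, -23, -22, -42, 4, 36] -> [36, 21, 4, 36] -> [21] -> [126] -> 1
  [21, 18, -39, -36, -36, 30, 26, -26, 3] -> [21, 18, 30, 26] -> [21] -> [126] -> 1
  [2, -44, 20, -3, 8, 5, -42, -12, -28] -> [20, 8, 5] -> [5] -> [30] -> 1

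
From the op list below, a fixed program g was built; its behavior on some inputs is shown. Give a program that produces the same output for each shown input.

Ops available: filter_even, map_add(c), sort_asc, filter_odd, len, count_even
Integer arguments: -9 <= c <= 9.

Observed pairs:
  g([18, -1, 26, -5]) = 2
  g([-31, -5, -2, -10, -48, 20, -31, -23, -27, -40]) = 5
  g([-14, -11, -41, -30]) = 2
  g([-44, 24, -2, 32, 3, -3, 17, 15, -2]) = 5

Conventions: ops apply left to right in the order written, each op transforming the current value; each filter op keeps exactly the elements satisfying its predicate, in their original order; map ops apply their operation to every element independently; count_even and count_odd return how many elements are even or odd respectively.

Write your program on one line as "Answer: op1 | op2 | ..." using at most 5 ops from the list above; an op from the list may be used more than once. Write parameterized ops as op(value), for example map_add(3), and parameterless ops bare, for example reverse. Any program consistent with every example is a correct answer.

sort_asc | filter_even | map_add(-4) | len

Check, running the answer program on each example:
  [18, -1, 26, -5] -> [-5, -1, 18, 26] -> [18, 26] -> [14, 22] -> 2
  [-31, -5, -2, -10, -48, 20, -31, -23, -27, -40] -> [-48, -40, -31, -31, -27, -23, -10, -5, -2, 20] -> [-48, -40, -10, -2, 20] -> [-52, -44, -14, -6, 16] -> 5
  [-14, -11, -41, -30] -> [-41, -30, -14, -11] -> [-30, -14] -> [-34, -18] -> 2
  [-44, 24, -2, 32, 3, -3, 17, 15, -2] -> [-44, -3, -2, -2, 3, 15, 17, 24, 32] -> [-44, -2, -2, 24, 32] -> [-48, -6, -6, 20, 28] -> 5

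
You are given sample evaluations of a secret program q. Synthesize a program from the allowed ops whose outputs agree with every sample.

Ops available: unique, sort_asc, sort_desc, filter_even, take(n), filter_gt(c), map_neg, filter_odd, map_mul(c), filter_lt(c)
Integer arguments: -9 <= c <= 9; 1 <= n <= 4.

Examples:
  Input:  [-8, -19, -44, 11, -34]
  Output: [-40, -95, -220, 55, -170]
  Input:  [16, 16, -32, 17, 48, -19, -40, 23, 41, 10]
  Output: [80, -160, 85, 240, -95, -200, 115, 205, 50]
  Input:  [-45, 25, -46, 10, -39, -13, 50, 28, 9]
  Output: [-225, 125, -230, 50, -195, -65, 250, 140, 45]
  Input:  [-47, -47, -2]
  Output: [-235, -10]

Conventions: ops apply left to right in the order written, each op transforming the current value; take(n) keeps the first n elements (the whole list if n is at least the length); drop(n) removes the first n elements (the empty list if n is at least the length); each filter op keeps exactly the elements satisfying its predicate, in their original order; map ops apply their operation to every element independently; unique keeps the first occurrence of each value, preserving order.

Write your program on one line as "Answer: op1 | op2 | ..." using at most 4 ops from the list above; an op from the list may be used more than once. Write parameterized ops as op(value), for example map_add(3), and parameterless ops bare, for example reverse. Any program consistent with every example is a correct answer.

map_neg | map_mul(-5) | unique

Check, running the answer program on each example:
  [-8, -19, -44, 11, -34] -> [8, 19, 44, -11, 34] -> [-40, -95, -220, 55, -170] -> [-40, -95, -220, 55, -170]
  [16, 16, -32, 17, 48, -19, -40, 23, 41, 10] -> [-16, -16, 32, -17, -48, 19, 40, -23, -41, -10] -> [80, 80, -160, 85, 240, -95, -200, 115, 205, 50] -> [80, -160, 85, 240, -95, -200, 115, 205, 50]
  [-45, 25, -46, 10, -39, -13, 50, 28, 9] -> [45, -25, 46, -10, 39, 13, -50, -28, -9] -> [-225, 125, -230, 50, -195, -65, 250, 140, 45] -> [-225, 125, -230, 50, -195, -65, 250, 140, 45]
  [-47, -47, -2] -> [47, 47, 2] -> [-235, -235, -10] -> [-235, -10]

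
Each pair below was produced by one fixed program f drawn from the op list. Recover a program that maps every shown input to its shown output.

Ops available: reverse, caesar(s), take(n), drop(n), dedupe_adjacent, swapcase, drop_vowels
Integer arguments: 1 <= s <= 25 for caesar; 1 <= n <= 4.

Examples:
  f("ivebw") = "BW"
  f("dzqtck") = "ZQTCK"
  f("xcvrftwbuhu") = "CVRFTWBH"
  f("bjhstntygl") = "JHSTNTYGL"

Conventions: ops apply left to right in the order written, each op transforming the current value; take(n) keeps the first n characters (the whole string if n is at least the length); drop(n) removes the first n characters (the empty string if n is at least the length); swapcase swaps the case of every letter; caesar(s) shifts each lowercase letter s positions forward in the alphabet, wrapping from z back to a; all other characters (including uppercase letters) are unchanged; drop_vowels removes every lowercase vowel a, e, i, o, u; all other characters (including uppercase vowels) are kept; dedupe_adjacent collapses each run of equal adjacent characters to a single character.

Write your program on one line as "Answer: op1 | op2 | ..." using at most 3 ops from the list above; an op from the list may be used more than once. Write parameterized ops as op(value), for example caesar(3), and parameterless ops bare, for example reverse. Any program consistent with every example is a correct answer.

drop_vowels | drop(1) | swapcase

Check, running the answer program on each example:
  "ivebw" -> "vbw" -> "bw" -> "BW"
  "dzqtck" -> "dzqtck" -> "zqtck" -> "ZQTCK"
  "xcvrftwbuhu" -> "xcvrftwbh" -> "cvrftwbh" -> "CVRFTWBH"
  "bjhstntygl" -> "bjhstntygl" -> "jhstntygl" -> "JHSTNTYGL"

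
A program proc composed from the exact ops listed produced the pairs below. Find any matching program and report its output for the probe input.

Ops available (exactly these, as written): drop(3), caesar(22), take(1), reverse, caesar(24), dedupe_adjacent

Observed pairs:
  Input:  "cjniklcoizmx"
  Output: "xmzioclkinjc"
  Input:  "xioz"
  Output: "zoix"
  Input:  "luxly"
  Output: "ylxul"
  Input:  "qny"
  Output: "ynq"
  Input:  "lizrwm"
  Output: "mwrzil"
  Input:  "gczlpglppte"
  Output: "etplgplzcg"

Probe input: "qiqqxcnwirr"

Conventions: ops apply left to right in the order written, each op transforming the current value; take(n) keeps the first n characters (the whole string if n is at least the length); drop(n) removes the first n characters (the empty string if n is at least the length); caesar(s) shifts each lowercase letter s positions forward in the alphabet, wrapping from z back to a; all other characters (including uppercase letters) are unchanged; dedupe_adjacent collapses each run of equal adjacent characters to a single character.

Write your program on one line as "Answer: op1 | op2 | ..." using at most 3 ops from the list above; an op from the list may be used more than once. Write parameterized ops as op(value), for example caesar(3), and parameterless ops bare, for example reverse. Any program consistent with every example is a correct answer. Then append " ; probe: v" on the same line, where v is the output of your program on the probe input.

reverse | dedupe_adjacent ; probe: "riwncxqiq"

Check, running the answer program on each example:
  "cjniklcoizmx" -> "xmzioclkinjc" -> "xmzioclkinjc"
  "xioz" -> "zoix" -> "zoix"
  "luxly" -> "ylxul" -> "ylxul"
  "qny" -> "ynq" -> "ynq"
  "lizrwm" -> "mwrzil" -> "mwrzil"
  "gczlpglppte" -> "etpplgplzcg" -> "etplgplzcg"
  probe: "qiqqxcnwirr" -> "rriwncxqqiq" -> "riwncxqiq"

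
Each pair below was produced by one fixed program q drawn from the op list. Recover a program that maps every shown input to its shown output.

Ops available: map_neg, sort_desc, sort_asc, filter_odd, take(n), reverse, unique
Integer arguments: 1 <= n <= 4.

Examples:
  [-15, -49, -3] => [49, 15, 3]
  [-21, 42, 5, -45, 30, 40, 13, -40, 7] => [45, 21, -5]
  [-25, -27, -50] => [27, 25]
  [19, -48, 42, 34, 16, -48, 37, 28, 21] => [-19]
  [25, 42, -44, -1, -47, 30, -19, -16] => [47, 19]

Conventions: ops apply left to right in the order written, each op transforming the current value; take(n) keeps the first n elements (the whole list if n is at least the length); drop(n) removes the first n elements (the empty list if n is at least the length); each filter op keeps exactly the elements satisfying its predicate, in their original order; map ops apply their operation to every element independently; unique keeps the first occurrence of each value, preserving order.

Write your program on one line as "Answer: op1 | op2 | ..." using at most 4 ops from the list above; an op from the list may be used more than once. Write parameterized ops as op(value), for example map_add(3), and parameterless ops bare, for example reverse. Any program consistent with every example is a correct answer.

map_neg | sort_desc | take(4) | filter_odd

Check, running the answer program on each example:
  [-15, -49, -3] -> [15, 49, 3] -> [49, 15, 3] -> [49, 15, 3] -> [49, 15, 3]
  [-21, 42, 5, -45, 30, 40, 13, -40, 7] -> [21, -42, -5, 45, -30, -40, -13, 40, -7] -> [45, 40, 21, -5, -7, -13, -30, -40, -42] -> [45, 40, 21, -5] -> [45, 21, -5]
  [-25, -27, -50] -> [25, 27, 50] -> [50, 27, 25] -> [50, 27, 25] -> [27, 25]
  [19, -48, 42, 34, 16, -48, 37, 28, 21] -> [-19, 48, -42, -34, -16, 48, -37, -28, -21] -> [48, 48, -16, -19, -21, -28, -34, -37, -42] -> [48, 48, -16, -19] -> [-19]
  [25, 42, -44, -1, -47, 30, -19, -16] -> [-25, -42, 44, 1, 47, -30, 19, 16] -> [47, 44, 19, 16, 1, -25, -30, -42] -> [47, 44, 19, 16] -> [47, 19]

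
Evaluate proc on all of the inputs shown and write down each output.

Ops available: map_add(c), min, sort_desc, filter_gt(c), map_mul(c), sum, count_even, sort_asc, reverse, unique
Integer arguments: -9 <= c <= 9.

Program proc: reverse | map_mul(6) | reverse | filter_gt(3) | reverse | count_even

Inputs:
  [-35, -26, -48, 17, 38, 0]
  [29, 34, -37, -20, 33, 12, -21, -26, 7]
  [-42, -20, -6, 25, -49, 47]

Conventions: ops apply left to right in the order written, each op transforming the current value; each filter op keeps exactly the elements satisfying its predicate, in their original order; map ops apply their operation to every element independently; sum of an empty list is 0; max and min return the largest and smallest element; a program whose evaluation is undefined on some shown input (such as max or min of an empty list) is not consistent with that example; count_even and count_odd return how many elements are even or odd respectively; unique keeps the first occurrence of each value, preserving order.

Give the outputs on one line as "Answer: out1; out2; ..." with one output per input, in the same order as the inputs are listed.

2; 5; 2

Execution, op by op:
  [-35, -26, -48, 17, 38, 0] -> [0, 38, 17, -48, -26, -35] -> [0, 228, 102, -288, -156, -210] -> [-210, -156, -288, 102, 228, 0] -> [102, 228] -> [228, 102] -> 2
  [29, 34, -37, -20, 33, 12, -21, -26, 7] -> [7, -26, -21, 12, 33, -20, -37, 34, 29] -> [42, -156, -126, 72, 198, -120, -222, 204, 174] -> [174, 204, -222, -120, 198, 72, -126, -156, 42] -> [174, 204, 198, 72, 42] -> [42, 72, 198, 204, 174] -> 5
  [-42, -20, -6, 25, -49, 47] -> [47, -49, 25, -6, -20, -42] -> [282, -294, 150, -36, -120, -252] -> [-252, -120, -36, 150, -294, 282] -> [150, 282] -> [282, 150] -> 2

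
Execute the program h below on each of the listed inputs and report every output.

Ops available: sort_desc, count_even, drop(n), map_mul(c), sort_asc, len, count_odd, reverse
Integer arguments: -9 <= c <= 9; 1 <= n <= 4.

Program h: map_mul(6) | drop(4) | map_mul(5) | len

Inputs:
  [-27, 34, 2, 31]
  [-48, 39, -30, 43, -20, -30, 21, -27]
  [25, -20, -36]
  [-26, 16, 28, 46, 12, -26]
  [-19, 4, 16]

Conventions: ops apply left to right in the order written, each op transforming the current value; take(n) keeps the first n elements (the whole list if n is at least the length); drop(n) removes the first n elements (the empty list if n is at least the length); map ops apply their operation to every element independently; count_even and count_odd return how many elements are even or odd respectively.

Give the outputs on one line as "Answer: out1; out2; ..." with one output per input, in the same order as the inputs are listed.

Execution, op by op:
  [-27, 34, 2, 31] -> [-162, 204, 12, 186] -> [] -> [] -> 0
  [-48, 39, -30, 43, -20, -30, 21, -27] -> [-288, 234, -180, 258, -120, -180, 126, -162] -> [-120, -180, 126, -162] -> [-600, -900, 630, -810] -> 4
  [25, -20, -36] -> [150, -120, -216] -> [] -> [] -> 0
  [-26, 16, 28, 46, 12, -26] -> [-156, 96, 168, 276, 72, -156] -> [72, -156] -> [360, -780] -> 2
  [-19, 4, 16] -> [-114, 24, 96] -> [] -> [] -> 0

0; 4; 0; 2; 0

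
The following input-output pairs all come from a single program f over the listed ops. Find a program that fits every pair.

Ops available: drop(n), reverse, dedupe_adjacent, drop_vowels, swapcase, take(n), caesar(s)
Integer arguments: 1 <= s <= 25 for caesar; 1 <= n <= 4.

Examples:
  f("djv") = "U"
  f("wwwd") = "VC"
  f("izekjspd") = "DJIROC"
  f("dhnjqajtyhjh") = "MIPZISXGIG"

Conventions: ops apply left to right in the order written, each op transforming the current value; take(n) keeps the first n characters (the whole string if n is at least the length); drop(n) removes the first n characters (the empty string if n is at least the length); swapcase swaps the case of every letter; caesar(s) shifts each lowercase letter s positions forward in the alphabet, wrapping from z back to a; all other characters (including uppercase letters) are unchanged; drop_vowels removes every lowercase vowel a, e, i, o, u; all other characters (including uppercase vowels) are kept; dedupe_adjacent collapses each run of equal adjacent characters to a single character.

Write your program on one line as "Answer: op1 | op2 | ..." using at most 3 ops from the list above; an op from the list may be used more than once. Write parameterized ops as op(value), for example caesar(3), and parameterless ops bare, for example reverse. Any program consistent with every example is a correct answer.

drop(2) | caesar(25) | swapcase

Check, running the answer program on each example:
  "djv" -> "v" -> "u" -> "U"
  "wwwd" -> "wd" -> "vc" -> "VC"
  "izekjspd" -> "ekjspd" -> "djiroc" -> "DJIROC"
  "dhnjqajtyhjh" -> "njqajtyhjh" -> "mipzisxgig" -> "MIPZISXGIG"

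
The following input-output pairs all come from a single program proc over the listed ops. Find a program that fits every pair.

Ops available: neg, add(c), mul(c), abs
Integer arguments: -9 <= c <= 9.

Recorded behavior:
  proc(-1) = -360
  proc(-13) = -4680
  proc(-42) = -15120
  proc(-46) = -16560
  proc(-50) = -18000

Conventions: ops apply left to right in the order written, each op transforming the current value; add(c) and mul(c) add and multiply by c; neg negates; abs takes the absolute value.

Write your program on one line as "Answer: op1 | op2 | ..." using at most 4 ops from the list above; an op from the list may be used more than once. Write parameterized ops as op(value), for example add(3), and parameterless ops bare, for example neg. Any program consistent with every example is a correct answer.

mul(5) | mul(9) | abs | mul(-8)

Check, running the answer program on each example:
  -1 -> -5 -> -45 -> 45 -> -360
  -13 -> -65 -> -585 -> 585 -> -4680
  -42 -> -210 -> -1890 -> 1890 -> -15120
  -46 -> -230 -> -2070 -> 2070 -> -16560
  -50 -> -250 -> -2250 -> 2250 -> -18000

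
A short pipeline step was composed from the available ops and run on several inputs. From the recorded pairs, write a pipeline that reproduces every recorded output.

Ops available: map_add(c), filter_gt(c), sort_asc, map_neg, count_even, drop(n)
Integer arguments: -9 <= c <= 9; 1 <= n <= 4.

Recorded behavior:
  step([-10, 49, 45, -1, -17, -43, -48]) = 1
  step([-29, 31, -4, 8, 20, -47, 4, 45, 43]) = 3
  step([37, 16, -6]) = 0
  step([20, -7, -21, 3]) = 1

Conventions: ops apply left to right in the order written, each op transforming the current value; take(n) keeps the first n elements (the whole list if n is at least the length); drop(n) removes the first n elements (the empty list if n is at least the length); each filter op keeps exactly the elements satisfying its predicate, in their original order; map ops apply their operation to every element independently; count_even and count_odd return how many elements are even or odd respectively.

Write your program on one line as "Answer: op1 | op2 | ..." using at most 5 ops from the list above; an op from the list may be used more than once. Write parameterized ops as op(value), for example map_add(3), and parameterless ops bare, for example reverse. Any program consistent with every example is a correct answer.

sort_asc | map_neg | drop(3) | map_neg | count_even

Check, running the answer program on each example:
  [-10, 49, 45, -1, -17, -43, -48] -> [-48, -43, -17, -10, -1, 45, 49] -> [48, 43, 17, 10, 1, -45, -49] -> [10, 1, -45, -49] -> [-10, -1, 45, 49] -> 1
  [-29, 31, -4, 8, 20, -47, 4, 45, 43] -> [-47, -29, -4, 4, 8, 20, 31, 43, 45] -> [47, 29, 4, -4, -8, -20, -31, -43, -45] -> [-4, -8, -20, -31, -43, -45] -> [4, 8, 20, 31, 43, 45] -> 3
  [37, 16, -6] -> [-6, 16, 37] -> [6, -16, -37] -> [] -> [] -> 0
  [20, -7, -21, 3] -> [-21, -7, 3, 20] -> [21, 7, -3, -20] -> [-20] -> [20] -> 1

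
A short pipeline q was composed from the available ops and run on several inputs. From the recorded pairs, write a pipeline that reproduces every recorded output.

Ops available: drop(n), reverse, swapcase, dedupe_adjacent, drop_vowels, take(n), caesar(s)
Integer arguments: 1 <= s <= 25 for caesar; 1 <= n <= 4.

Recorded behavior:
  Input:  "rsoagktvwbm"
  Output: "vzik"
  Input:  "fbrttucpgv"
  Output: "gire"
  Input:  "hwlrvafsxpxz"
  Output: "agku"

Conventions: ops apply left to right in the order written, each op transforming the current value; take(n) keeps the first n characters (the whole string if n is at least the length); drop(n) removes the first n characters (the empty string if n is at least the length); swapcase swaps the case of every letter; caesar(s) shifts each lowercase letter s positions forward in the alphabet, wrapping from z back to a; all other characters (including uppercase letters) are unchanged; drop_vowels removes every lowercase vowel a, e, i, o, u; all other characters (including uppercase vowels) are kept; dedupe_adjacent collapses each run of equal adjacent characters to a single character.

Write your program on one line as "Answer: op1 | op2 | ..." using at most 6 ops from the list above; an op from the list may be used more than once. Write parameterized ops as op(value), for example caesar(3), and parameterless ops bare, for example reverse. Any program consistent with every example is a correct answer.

dedupe_adjacent | drop(1) | drop_vowels | drop(1) | caesar(15) | take(4)

Check, running the answer program on each example:
  "rsoagktvwbm" -> "rsoagktvwbm" -> "soagktvwbm" -> "sgktvwbm" -> "gktvwbm" -> "vziklqb" -> "vzik"
  "fbrttucpgv" -> "fbrtucpgv" -> "brtucpgv" -> "brtcpgv" -> "rtcpgv" -> "girevk" -> "gire"
  "hwlrvafsxpxz" -> "hwlrvafsxpxz" -> "wlrvafsxpxz" -> "wlrvfsxpxz" -> "lrvfsxpxz" -> "agkuhmemo" -> "agku"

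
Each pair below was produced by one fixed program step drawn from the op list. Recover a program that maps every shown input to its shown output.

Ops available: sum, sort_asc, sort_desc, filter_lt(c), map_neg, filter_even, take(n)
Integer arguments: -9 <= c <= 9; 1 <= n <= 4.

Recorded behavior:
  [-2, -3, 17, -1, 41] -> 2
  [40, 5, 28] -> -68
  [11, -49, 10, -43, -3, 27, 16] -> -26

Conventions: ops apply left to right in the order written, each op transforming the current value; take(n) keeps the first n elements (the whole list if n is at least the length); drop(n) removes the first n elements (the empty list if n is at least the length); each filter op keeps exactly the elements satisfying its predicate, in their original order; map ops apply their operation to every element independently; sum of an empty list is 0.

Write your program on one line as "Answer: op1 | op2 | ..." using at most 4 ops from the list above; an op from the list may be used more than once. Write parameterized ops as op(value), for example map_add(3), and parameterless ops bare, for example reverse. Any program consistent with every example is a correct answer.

filter_even | map_neg | sort_desc | sum

Check, running the answer program on each example:
  [-2, -3, 17, -1, 41] -> [-2] -> [2] -> [2] -> 2
  [40, 5, 28] -> [40, 28] -> [-40, -28] -> [-28, -40] -> -68
  [11, -49, 10, -43, -3, 27, 16] -> [10, 16] -> [-10, -16] -> [-10, -16] -> -26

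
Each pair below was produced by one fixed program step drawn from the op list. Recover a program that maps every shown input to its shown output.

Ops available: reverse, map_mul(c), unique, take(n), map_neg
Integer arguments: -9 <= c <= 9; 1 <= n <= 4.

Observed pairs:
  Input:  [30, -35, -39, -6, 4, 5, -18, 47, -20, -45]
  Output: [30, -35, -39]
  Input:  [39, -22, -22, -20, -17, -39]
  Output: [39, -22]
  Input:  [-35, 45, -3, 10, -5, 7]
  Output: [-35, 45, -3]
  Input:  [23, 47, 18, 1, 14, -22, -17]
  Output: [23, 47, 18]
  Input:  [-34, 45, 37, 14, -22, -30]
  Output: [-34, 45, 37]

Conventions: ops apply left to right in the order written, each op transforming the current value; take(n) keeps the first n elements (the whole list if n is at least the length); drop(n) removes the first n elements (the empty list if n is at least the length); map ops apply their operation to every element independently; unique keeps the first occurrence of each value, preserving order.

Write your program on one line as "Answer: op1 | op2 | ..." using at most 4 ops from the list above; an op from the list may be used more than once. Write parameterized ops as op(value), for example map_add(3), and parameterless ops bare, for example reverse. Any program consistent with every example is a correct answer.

map_neg | take(3) | map_neg | unique

Check, running the answer program on each example:
  [30, -35, -39, -6, 4, 5, -18, 47, -20, -45] -> [-30, 35, 39, 6, -4, -5, 18, -47, 20, 45] -> [-30, 35, 39] -> [30, -35, -39] -> [30, -35, -39]
  [39, -22, -22, -20, -17, -39] -> [-39, 22, 22, 20, 17, 39] -> [-39, 22, 22] -> [39, -22, -22] -> [39, -22]
  [-35, 45, -3, 10, -5, 7] -> [35, -45, 3, -10, 5, -7] -> [35, -45, 3] -> [-35, 45, -3] -> [-35, 45, -3]
  [23, 47, 18, 1, 14, -22, -17] -> [-23, -47, -18, -1, -14, 22, 17] -> [-23, -47, -18] -> [23, 47, 18] -> [23, 47, 18]
  [-34, 45, 37, 14, -22, -30] -> [34, -45, -37, -14, 22, 30] -> [34, -45, -37] -> [-34, 45, 37] -> [-34, 45, 37]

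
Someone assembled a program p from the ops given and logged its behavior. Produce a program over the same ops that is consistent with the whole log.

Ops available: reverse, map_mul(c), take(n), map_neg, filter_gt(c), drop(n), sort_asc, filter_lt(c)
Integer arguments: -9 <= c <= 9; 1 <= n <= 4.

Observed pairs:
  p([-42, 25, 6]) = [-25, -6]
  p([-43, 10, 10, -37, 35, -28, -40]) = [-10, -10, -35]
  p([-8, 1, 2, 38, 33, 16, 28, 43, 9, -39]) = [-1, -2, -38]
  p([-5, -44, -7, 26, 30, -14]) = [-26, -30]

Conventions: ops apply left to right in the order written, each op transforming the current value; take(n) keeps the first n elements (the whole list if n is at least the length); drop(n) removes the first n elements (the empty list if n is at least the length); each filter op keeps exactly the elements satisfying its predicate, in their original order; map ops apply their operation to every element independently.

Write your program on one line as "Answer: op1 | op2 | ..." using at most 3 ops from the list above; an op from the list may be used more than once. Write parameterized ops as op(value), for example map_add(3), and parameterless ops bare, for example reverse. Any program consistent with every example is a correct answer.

filter_gt(-3) | map_neg | take(3)

Check, running the answer program on each example:
  [-42, 25, 6] -> [25, 6] -> [-25, -6] -> [-25, -6]
  [-43, 10, 10, -37, 35, -28, -40] -> [10, 10, 35] -> [-10, -10, -35] -> [-10, -10, -35]
  [-8, 1, 2, 38, 33, 16, 28, 43, 9, -39] -> [1, 2, 38, 33, 16, 28, 43, 9] -> [-1, -2, -38, -33, -16, -28, -43, -9] -> [-1, -2, -38]
  [-5, -44, -7, 26, 30, -14] -> [26, 30] -> [-26, -30] -> [-26, -30]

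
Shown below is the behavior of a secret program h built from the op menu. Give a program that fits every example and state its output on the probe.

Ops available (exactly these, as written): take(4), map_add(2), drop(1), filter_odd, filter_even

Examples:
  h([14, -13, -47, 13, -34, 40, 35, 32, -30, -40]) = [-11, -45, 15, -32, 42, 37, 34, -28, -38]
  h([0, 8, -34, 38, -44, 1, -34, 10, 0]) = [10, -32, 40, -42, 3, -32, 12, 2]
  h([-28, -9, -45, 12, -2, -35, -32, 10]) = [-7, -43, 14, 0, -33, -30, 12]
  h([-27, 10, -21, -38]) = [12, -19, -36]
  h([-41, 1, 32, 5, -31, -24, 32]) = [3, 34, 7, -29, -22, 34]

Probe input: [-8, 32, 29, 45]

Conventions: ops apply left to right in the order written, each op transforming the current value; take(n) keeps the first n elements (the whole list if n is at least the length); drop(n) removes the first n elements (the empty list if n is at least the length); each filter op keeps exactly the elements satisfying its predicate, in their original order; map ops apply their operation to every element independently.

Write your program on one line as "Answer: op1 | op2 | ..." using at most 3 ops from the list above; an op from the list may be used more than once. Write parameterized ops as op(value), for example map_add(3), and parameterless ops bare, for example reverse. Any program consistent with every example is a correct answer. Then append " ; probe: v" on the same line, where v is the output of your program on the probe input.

map_add(2) | drop(1) ; probe: [34, 31, 47]

Check, running the answer program on each example:
  [14, -13, -47, 13, -34, 40, 35, 32, -30, -40] -> [16, -11, -45, 15, -32, 42, 37, 34, -28, -38] -> [-11, -45, 15, -32, 42, 37, 34, -28, -38]
  [0, 8, -34, 38, -44, 1, -34, 10, 0] -> [2, 10, -32, 40, -42, 3, -32, 12, 2] -> [10, -32, 40, -42, 3, -32, 12, 2]
  [-28, -9, -45, 12, -2, -35, -32, 10] -> [-26, -7, -43, 14, 0, -33, -30, 12] -> [-7, -43, 14, 0, -33, -30, 12]
  [-27, 10, -21, -38] -> [-25, 12, -19, -36] -> [12, -19, -36]
  [-41, 1, 32, 5, -31, -24, 32] -> [-39, 3, 34, 7, -29, -22, 34] -> [3, 34, 7, -29, -22, 34]
  probe: [-8, 32, 29, 45] -> [-6, 34, 31, 47] -> [34, 31, 47]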